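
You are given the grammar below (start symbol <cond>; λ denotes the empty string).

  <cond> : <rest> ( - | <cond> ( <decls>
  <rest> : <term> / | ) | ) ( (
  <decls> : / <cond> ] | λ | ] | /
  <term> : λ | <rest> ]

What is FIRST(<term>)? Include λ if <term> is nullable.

{ ), /, λ }

<term> : λ contributes λ.
From <term> : <rest> ]: add FIRST(<rest>) = { ), / }.
Union: FIRST(<term>) = { ), /, λ }.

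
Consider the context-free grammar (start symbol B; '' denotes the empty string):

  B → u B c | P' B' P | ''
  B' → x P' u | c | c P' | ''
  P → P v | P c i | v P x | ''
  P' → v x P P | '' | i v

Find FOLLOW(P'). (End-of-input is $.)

In B → P' B' P: add FIRST(B' P)\{''} = { c, v, x }.
  Since B' P is nullable, also add FOLLOW(B) = { $, c }.
In B' → x P' u: add FIRST(u) = { u }.
In B' → c P': P' is at the end, add FOLLOW(B') = { $, c, v }.
Union: FOLLOW(P') = { $, c, u, v, x }.

{ $, c, u, v, x }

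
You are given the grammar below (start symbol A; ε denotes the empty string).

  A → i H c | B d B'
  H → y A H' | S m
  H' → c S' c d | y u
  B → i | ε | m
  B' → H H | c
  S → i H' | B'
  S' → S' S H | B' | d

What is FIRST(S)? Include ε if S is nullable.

S → i H' contributes {i}.
From S → B': add FIRST(B') = { c, i, y }.
Union: FIRST(S) = { c, i, y }.

{ c, i, y }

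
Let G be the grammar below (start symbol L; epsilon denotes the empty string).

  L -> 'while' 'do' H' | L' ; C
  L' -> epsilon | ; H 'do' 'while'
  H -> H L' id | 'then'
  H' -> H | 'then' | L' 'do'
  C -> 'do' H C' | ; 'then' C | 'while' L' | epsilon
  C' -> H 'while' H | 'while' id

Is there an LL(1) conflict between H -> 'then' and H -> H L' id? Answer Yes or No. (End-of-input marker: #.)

FIRST('then') = { 'then' } and FIRST(H L' id) = { 'then' }.
Both contain 'then', so the two alternatives are not disjoint — LL(1) conflict.

Yes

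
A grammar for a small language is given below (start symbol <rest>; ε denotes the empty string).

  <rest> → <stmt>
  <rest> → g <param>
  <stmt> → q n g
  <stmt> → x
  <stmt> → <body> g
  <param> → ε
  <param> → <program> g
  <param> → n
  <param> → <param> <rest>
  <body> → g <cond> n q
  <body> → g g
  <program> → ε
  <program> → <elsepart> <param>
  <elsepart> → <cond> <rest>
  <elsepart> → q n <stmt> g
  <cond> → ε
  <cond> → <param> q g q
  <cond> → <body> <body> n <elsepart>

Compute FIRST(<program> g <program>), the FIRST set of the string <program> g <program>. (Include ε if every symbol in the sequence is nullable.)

Add FIRST(<program>)\{ε} = { g, n, q, x }; <program> is nullable, continue.
g is a terminal; add {g} and stop.

{ g, n, q, x }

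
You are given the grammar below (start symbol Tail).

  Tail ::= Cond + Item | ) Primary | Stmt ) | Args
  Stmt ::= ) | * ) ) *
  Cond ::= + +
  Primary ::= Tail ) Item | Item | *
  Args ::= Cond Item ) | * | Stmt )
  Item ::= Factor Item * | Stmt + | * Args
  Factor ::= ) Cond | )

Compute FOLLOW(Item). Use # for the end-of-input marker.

In Tail ::= Cond + Item: Item is at the end, add FOLLOW(Tail) = { #, ) }.
In Primary ::= Tail ) Item: Item is at the end, add FOLLOW(Primary) = { #, ) }.
In Primary ::= Item: Item is at the end, add FOLLOW(Primary) = { #, ) }.
In Args ::= Cond Item ): add FIRST()) = { ) }.
In Item ::= Factor Item *: add FIRST(*) = { * }.
Union: FOLLOW(Item) = { #, ), * }.

{ #, ), * }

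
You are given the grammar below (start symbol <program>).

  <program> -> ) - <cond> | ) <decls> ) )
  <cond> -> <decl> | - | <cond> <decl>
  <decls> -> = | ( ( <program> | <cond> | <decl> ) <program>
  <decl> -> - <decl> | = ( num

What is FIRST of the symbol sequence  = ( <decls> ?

{ = }

= is a terminal; add {=} and stop.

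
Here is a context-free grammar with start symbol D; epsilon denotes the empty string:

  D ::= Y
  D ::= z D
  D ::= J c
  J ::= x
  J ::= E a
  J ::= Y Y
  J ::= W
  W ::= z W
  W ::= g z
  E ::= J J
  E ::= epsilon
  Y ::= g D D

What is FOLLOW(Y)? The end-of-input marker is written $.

{ $, a, c, g, x, z }

In D ::= Y: Y is at the end, add FOLLOW(D) = { $, a, c, g, x, z }.
In J ::= Y Y: add FIRST(Y) = { g }.
In J ::= Y Y: Y is at the end, add FOLLOW(J) = { a, c, g, x, z }.
Union: FOLLOW(Y) = { $, a, c, g, x, z }.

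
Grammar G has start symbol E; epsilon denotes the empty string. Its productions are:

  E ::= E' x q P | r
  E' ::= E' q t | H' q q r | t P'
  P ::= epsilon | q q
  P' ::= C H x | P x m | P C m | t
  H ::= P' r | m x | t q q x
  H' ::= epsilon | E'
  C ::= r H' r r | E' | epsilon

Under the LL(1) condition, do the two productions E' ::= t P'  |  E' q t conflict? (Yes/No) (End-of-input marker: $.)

Yes

FIRST(t P') = { t } and FIRST(E' q t) = { q, t }.
Both contain t, so the two alternatives are not disjoint — LL(1) conflict.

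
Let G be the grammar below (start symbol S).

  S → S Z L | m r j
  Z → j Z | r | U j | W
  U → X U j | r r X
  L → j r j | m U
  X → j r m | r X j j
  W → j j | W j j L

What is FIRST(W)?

W → j j contributes {j}.
From W → W j j L: add FIRST(W) = { j }.
Union: FIRST(W) = { j }.

{ j }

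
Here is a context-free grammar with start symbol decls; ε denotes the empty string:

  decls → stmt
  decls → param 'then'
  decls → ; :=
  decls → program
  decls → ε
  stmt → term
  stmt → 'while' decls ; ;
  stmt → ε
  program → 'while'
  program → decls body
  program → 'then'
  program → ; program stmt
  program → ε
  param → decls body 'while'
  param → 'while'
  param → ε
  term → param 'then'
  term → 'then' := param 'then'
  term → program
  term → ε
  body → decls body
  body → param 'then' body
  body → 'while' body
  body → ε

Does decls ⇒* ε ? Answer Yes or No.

Yes

decls has an ε-production, so decls ⇒ ε.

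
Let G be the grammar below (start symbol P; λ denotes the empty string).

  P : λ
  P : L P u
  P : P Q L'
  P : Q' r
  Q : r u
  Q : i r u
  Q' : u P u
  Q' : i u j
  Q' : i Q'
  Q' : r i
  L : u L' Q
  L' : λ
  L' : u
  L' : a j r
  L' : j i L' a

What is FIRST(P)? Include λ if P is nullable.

{ i, r, u, λ }

P : λ contributes λ.
From P : L P u: add FIRST(L) = { u }.
From P : P Q L': P nullable, take FIRST(P) ∪ FIRST(Q) = { i, r, u }.
From P : Q' r: add FIRST(Q') = { i, r, u }.
Union: FIRST(P) = { i, r, u, λ }.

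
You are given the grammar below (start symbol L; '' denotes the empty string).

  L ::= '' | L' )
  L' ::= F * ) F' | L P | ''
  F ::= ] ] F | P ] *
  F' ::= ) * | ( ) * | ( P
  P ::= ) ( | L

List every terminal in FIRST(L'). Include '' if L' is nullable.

{ ), ], '' }

From L' ::= F * ) F': add FIRST(F) = { ), ] }.
From L' ::= L P: L, P nullable, take FIRST(L) ∪ FIRST(P) = { ), ] }; also '' since the whole RHS is nullable.
L' ::= '' contributes ''.
Union: FIRST(L') = { ), ], '' }.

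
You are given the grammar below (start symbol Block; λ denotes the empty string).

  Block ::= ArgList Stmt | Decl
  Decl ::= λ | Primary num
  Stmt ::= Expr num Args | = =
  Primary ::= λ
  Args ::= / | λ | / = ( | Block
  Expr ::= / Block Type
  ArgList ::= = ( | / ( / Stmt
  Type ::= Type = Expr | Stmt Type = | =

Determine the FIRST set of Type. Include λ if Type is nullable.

From Type ::= Type = Expr: add FIRST(Type) = { /, = }.
From Type ::= Stmt Type =: add FIRST(Stmt) = { /, = }.
Type ::= = contributes {=}.
Union: FIRST(Type) = { /, = }.

{ /, = }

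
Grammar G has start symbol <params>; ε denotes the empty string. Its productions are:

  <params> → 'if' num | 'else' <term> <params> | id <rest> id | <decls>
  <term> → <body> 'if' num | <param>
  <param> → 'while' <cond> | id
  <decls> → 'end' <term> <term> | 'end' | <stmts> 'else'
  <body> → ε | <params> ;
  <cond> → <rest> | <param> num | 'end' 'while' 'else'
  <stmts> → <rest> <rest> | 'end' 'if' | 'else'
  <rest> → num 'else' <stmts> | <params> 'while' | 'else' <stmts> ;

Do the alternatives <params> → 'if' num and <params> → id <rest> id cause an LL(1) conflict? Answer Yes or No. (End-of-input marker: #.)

No

FIRST('if' num) = { 'if' } and FIRST(id <rest> id) = { id }.
The FIRST sets are disjoint and neither alternative is nullable — no conflict.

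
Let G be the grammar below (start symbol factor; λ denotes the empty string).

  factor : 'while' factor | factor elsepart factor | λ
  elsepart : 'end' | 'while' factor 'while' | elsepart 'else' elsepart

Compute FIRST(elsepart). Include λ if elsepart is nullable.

{ 'end', 'while' }

elsepart : 'end' contributes {'end'}.
elsepart : 'while' factor 'while' contributes {'while'}.
From elsepart : elsepart 'else' elsepart: add FIRST(elsepart) = { 'end', 'while' }.
Union: FIRST(elsepart) = { 'end', 'while' }.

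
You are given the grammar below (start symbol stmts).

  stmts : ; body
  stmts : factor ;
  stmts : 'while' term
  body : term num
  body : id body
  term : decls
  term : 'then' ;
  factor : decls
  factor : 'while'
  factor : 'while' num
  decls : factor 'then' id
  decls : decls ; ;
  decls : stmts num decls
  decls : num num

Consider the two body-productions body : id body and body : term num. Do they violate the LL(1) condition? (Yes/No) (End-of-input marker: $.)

No

FIRST(id body) = { id } and FIRST(term num) = { 'then', 'while', ;, num }.
The FIRST sets are disjoint and neither alternative is nullable — no conflict.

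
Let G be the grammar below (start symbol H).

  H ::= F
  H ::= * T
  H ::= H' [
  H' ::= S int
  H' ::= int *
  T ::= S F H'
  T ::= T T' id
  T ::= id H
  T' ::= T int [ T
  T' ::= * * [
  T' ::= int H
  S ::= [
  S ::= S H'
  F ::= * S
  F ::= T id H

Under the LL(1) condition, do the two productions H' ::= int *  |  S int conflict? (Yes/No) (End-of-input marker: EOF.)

No

FIRST(int *) = { int } and FIRST(S int) = { [ }.
The FIRST sets are disjoint and neither alternative is nullable — no conflict.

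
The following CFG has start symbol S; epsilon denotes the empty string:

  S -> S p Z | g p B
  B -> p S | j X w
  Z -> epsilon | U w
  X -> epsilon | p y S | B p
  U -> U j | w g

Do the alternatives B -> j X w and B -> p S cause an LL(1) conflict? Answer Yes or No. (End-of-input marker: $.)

FIRST(j X w) = { j } and FIRST(p S) = { p }.
The FIRST sets are disjoint and neither alternative is nullable — no conflict.

No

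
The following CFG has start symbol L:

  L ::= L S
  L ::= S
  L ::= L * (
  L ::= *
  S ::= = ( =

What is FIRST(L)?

{ *, = }

From L ::= L S: add FIRST(L) = { *, = }.
From L ::= S: add FIRST(S) = { = }.
From L ::= L * (: add FIRST(L) = { *, = }.
L ::= * contributes {*}.
Union: FIRST(L) = { *, = }.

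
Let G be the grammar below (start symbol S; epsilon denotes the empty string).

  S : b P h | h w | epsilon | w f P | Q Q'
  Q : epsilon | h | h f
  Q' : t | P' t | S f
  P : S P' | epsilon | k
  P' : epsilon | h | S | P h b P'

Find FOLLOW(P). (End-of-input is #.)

{ #, b, f, h, k, t, w }

In S : b P h: add FIRST(h) = { h }.
In S : w f P: P is at the end, add FOLLOW(S) = { #, b, f, h, k, t, w }.
In P' : P h b P': add FIRST(h b P') = { h }.
Union: FOLLOW(P) = { #, b, f, h, k, t, w }.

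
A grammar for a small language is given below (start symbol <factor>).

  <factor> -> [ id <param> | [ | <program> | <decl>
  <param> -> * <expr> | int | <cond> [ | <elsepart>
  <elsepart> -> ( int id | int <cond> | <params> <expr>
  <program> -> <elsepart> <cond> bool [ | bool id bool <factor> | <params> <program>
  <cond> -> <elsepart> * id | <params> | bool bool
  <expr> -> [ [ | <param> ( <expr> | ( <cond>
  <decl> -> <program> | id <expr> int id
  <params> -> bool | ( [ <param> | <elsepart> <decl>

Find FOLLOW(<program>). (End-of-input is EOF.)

{ EOF, (, *, [, bool, id, int }

In <factor> -> <program>: <program> is at the end, add FOLLOW(<factor>) = { EOF, (, *, [, bool, id, int }.
In <program> -> <params> <program>: <program> is at the end, add FOLLOW(<program>) = { EOF, (, *, [, bool, id, int }.
In <decl> -> <program>: <program> is at the end, add FOLLOW(<decl>) = { EOF, (, *, [, bool, id, int }.
Union: FOLLOW(<program>) = { EOF, (, *, [, bool, id, int }.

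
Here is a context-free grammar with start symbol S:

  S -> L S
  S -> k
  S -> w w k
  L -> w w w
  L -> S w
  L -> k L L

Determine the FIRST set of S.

From S -> L S: add FIRST(L) = { k, w }.
S -> k contributes {k}.
S -> w w k contributes {w}.
Union: FIRST(S) = { k, w }.

{ k, w }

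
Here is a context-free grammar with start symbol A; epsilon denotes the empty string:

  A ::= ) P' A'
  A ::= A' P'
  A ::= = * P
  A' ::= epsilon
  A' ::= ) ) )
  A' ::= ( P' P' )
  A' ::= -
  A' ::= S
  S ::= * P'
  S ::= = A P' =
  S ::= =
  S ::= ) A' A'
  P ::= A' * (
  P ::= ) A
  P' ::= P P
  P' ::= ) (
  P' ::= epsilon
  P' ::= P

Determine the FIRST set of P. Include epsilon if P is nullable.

From P ::= A' * (: A' nullable, take FIRST(A') ∪ {*} = { (, ), *, -, = }.
P ::= ) A contributes {)}.
Union: FIRST(P) = { (, ), *, -, = }.

{ (, ), *, -, = }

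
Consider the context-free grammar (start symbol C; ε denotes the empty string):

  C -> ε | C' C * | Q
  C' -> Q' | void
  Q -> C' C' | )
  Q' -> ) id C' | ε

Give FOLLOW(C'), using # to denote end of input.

{ #, ), *, void }

In C -> C' C *: add FIRST(C *) = { ), *, void }.
In Q -> C' C': add FIRST(C')\{ε} = { ), void }.
  Since C' is nullable, also add FOLLOW(Q) = { #, * }.
In Q -> C' C': C' is at the end, add FOLLOW(Q) = { #, * }.
In Q' -> ) id C': C' is at the end, add FOLLOW(Q') = { #, ), *, void }.
Union: FOLLOW(C') = { #, ), *, void }.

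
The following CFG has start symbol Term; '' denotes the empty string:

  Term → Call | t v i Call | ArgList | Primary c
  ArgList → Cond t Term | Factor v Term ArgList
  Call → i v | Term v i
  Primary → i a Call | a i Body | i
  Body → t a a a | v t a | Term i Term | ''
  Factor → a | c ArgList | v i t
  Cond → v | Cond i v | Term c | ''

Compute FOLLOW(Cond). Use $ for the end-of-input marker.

{ i, t }

In ArgList → Cond t Term: add FIRST(t Term) = { t }.
In Cond → Cond i v: add FIRST(i v) = { i }.
Union: FOLLOW(Cond) = { i, t }.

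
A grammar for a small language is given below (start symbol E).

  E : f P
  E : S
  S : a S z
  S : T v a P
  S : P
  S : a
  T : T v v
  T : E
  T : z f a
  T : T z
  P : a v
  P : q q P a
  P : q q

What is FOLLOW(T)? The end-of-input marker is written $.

{ v, z }

In S : T v a P: add FIRST(v a P) = { v }.
In T : T v v: add FIRST(v v) = { v }.
In T : T z: add FIRST(z) = { z }.
Union: FOLLOW(T) = { v, z }.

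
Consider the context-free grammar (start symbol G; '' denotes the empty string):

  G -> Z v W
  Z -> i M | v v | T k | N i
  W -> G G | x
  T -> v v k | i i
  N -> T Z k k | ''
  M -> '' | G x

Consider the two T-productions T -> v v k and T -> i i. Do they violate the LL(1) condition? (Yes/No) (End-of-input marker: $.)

No

FIRST(v v k) = { v } and FIRST(i i) = { i }.
The FIRST sets are disjoint and neither alternative is nullable — no conflict.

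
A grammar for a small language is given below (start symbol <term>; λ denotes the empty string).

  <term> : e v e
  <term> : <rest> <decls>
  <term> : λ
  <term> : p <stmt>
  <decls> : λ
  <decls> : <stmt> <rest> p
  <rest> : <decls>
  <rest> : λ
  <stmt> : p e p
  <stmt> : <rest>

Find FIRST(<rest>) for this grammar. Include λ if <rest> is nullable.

From <rest> : <decls>: add FIRST(<decls>) = { p, λ } (including λ since <decls> is nullable).
<rest> : λ contributes λ.
Union: FIRST(<rest>) = { p, λ }.

{ p, λ }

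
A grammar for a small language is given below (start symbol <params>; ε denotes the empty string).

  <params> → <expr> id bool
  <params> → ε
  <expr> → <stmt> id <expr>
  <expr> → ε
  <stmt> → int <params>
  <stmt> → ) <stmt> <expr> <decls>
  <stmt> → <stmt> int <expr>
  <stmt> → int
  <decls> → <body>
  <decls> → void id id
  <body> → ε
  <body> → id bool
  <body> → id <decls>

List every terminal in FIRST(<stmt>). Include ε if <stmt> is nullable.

<stmt> → int <params> contributes {int}.
<stmt> → ) <stmt> <expr> <decls> contributes {)}.
From <stmt> → <stmt> int <expr>: add FIRST(<stmt>) = { ), int }.
<stmt> → int contributes {int}.
Union: FIRST(<stmt>) = { ), int }.

{ ), int }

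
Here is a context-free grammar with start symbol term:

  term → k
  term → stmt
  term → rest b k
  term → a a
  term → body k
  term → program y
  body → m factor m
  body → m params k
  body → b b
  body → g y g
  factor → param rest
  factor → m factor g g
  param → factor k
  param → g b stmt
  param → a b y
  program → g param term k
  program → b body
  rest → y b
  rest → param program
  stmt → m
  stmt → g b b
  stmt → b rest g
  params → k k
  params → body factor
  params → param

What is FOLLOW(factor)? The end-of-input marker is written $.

{ g, k, m }

In body → m factor m: add FIRST(m) = { m }.
In factor → m factor g g: add FIRST(g g) = { g }.
In param → factor k: add FIRST(k) = { k }.
In params → body factor: factor is at the end, add FOLLOW(params) = { k }.
Union: FOLLOW(factor) = { g, k, m }.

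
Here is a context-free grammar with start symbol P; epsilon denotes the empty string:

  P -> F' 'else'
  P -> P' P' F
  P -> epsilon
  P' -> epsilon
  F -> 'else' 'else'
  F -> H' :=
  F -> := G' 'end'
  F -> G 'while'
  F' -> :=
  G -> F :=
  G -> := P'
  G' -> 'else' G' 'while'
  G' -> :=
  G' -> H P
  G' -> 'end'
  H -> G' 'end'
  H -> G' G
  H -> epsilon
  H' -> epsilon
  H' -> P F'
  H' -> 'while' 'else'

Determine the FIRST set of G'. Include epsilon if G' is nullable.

{ 'else', 'end', 'while', :=, epsilon }

G' -> 'else' G' 'while' contributes {'else'}.
G' -> := contributes {:=}.
From G' -> H P: H, P nullable, take FIRST(H) ∪ FIRST(P) = { 'else', 'end', 'while', := }; also epsilon since the whole RHS is nullable.
G' -> 'end' contributes {'end'}.
Union: FIRST(G') = { 'else', 'end', 'while', :=, epsilon }.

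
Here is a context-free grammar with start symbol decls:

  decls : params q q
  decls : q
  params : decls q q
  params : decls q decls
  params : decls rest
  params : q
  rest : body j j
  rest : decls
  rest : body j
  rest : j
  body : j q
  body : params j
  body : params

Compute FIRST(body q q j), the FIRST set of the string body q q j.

Add FIRST(body) = { j, q }; body is not nullable, stop.

{ j, q }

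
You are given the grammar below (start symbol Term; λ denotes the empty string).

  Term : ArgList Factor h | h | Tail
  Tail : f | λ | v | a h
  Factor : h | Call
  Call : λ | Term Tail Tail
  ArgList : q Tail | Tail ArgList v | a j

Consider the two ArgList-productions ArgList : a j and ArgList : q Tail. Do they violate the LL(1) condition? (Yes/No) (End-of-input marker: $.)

No

FIRST(a j) = { a } and FIRST(q Tail) = { q }.
The FIRST sets are disjoint and neither alternative is nullable — no conflict.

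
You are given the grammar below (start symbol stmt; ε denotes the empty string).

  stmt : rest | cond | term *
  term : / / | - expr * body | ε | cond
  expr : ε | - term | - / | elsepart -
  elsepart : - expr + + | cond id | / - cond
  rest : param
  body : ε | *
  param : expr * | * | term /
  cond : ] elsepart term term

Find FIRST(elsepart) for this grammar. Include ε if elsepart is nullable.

{ -, /, ] }

elsepart : - expr + + contributes {-}.
From elsepart : cond id: add FIRST(cond) = { ] }.
elsepart : / - cond contributes {/}.
Union: FIRST(elsepart) = { -, /, ] }.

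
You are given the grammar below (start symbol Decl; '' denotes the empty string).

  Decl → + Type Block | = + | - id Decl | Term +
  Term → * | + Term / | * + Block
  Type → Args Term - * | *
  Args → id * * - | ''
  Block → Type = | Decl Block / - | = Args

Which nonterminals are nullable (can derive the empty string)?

{ Args }

Directly nullable (have an ''-production): Args.
No other nonterminal has a production whose RHS symbols are all nullable.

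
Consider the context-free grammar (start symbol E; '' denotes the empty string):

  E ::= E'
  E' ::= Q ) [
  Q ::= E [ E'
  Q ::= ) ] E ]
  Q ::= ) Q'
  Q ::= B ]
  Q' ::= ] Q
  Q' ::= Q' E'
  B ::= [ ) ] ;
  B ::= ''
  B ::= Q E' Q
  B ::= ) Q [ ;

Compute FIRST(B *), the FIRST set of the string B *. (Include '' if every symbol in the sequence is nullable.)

{ ), *, [, ] }

Add FIRST(B)\{''} = { ), [, ] }; B is nullable, continue.
* is a terminal; add {*} and stop.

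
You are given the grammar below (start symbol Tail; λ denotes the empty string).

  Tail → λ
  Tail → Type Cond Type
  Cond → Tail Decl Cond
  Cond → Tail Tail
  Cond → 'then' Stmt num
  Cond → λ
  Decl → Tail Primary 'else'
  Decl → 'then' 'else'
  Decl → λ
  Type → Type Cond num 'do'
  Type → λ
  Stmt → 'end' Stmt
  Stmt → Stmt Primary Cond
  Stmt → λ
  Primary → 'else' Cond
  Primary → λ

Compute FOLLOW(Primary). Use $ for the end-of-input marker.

In Decl → Tail Primary 'else': add FIRST('else') = { 'else' }.
In Stmt → Stmt Primary Cond: add FIRST(Cond)\{λ} = { 'else', 'then', num }.
  Since Cond is nullable, also add FOLLOW(Stmt) = { 'else', 'then', num }.
Union: FOLLOW(Primary) = { 'else', 'then', num }.

{ 'else', 'then', num }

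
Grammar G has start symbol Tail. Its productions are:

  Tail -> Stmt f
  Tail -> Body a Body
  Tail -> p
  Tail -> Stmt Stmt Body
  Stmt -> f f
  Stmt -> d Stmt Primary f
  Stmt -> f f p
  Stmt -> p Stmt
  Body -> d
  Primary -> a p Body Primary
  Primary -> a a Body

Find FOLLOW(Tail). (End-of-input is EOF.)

{ EOF }

Tail is the start symbol, so EOF ∈ FOLLOW(Tail).
Union: FOLLOW(Tail) = { EOF }.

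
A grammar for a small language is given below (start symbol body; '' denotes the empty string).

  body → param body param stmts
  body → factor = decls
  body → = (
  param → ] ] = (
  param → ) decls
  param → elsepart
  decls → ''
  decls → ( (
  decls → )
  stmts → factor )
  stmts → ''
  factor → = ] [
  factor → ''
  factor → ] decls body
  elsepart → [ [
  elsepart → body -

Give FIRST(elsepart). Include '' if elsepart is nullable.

{ ), =, [, ] }

elsepart → [ [ contributes {[}.
From elsepart → body -: add FIRST(body) = { ), =, [, ] }.
Union: FIRST(elsepart) = { ), =, [, ] }.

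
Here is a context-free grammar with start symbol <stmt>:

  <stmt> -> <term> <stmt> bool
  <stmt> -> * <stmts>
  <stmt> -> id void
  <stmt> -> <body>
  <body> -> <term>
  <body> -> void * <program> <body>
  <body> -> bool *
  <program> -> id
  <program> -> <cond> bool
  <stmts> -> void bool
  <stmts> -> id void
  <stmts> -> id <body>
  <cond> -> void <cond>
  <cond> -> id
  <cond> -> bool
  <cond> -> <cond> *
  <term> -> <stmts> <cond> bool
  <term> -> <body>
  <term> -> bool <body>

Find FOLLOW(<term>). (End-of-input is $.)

{ $, *, bool, id, void }

In <stmt> -> <term> <stmt> bool: add FIRST(<stmt> bool) = { *, bool, id, void }.
In <body> -> <term>: <term> is at the end, add FOLLOW(<body>) = { $, *, bool, id, void }.
Union: FOLLOW(<term>) = { $, *, bool, id, void }.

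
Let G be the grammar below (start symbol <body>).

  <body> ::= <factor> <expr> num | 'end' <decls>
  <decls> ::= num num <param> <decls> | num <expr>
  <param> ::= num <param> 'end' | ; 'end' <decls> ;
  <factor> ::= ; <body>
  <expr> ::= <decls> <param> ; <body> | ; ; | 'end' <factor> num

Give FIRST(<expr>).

{ 'end', ;, num }

From <expr> ::= <decls> <param> ; <body>: add FIRST(<decls>) = { num }.
<expr> ::= ; ; contributes {;}.
<expr> ::= 'end' <factor> num contributes {'end'}.
Union: FIRST(<expr>) = { 'end', ;, num }.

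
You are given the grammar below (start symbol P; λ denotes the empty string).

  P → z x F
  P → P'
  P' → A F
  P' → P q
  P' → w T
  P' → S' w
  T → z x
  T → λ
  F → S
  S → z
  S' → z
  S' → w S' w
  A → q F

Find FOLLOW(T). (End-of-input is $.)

{ $, q }

In P' → w T: T is at the end, add FOLLOW(P') = { $, q }.
Union: FOLLOW(T) = { $, q }.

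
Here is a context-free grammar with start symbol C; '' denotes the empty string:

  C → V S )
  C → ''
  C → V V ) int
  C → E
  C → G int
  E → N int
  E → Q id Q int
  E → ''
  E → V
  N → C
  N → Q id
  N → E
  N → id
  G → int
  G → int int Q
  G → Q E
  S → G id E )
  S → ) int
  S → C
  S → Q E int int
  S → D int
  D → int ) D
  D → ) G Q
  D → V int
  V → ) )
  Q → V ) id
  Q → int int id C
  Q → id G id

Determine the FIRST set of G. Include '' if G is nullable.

{ ), id, int }

G → int contributes {int}.
G → int int Q contributes {int}.
From G → Q E: add FIRST(Q) = { ), id, int }.
Union: FIRST(G) = { ), id, int }.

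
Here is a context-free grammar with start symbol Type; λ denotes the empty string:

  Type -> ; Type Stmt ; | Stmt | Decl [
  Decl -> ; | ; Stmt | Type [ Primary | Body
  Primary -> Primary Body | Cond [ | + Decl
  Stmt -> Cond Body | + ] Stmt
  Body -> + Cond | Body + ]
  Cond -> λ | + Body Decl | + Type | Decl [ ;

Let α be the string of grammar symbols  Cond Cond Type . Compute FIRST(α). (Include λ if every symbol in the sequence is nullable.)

{ +, ; }

Add FIRST(Cond)\{λ} = { +, ; }; Cond is nullable, continue.
Add FIRST(Cond)\{λ} = { +, ; }; Cond is nullable, continue.
Add FIRST(Type) = { +, ; }; Type is not nullable, stop.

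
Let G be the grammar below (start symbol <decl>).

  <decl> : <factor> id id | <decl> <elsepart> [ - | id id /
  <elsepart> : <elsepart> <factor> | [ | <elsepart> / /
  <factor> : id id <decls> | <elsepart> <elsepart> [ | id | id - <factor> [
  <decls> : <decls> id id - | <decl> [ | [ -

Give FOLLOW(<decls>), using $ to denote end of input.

{ /, [, id }

In <factor> : id id <decls>: <decls> is at the end, add FOLLOW(<factor>) = { /, [, id }.
In <decls> : <decls> id id -: add FIRST(id id -) = { id }.
Union: FOLLOW(<decls>) = { /, [, id }.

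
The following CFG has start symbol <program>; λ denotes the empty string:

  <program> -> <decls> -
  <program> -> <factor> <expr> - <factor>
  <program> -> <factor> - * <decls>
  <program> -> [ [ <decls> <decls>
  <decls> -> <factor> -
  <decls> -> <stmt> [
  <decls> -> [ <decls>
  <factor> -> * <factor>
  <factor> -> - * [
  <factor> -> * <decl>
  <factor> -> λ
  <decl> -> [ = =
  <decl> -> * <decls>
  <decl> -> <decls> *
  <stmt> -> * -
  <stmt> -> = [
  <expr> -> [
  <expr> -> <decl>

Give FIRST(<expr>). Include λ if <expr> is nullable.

{ *, -, =, [ }

<expr> -> [ contributes {[}.
From <expr> -> <decl>: add FIRST(<decl>) = { *, -, =, [ }.
Union: FIRST(<expr>) = { *, -, =, [ }.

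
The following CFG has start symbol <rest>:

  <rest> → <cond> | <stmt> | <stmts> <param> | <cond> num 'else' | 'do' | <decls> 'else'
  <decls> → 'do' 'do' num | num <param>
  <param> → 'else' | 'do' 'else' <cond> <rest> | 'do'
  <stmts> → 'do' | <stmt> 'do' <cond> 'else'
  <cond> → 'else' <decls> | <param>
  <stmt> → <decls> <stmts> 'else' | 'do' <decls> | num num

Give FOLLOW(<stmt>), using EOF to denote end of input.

{ EOF, 'do', 'else', num }

In <rest> → <stmt>: <stmt> is at the end, add FOLLOW(<rest>) = { EOF, 'do', 'else', num }.
In <stmts> → <stmt> 'do' <cond> 'else': add FIRST('do' <cond> 'else') = { 'do' }.
Union: FOLLOW(<stmt>) = { EOF, 'do', 'else', num }.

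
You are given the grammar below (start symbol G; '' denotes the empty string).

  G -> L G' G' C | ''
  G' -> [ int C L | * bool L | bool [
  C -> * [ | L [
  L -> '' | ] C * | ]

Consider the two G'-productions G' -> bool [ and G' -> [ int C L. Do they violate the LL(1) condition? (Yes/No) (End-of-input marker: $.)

No

FIRST(bool [) = { bool } and FIRST([ int C L) = { [ }.
The FIRST sets are disjoint and neither alternative is nullable — no conflict.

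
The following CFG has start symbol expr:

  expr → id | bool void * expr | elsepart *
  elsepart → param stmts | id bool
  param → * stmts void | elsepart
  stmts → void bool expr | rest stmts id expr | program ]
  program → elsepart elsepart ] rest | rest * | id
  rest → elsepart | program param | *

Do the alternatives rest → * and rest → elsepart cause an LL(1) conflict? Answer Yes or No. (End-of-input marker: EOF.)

FIRST(*) = { * } and FIRST(elsepart) = { *, id }.
Both contain *, so the two alternatives are not disjoint — LL(1) conflict.

Yes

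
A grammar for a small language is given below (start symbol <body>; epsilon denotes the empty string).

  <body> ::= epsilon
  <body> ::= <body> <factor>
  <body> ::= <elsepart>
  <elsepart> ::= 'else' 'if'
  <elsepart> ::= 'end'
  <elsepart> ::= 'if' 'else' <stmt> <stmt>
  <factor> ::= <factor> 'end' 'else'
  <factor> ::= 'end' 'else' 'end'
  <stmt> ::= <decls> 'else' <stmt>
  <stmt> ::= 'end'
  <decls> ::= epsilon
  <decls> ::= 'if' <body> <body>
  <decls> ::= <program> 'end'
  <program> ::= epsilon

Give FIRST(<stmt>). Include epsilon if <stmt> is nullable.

From <stmt> ::= <decls> 'else' <stmt>: <decls> nullable, take FIRST(<decls>) ∪ {'else'} = { 'else', 'end', 'if' }.
<stmt> ::= 'end' contributes {'end'}.
Union: FIRST(<stmt>) = { 'else', 'end', 'if' }.

{ 'else', 'end', 'if' }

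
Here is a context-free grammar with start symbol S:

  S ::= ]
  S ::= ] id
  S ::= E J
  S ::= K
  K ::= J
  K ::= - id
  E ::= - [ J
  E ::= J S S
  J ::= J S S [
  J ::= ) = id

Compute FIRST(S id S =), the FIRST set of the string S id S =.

Add FIRST(S) = { ), -, ] }; S is not nullable, stop.

{ ), -, ] }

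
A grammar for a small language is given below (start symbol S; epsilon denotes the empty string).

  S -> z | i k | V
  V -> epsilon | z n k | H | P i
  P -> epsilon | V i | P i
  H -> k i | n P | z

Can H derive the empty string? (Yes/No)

Nullable nonterminals: P, S, V.
No production of H has an RHS whose symbols are all nullable, so H is not nullable.

No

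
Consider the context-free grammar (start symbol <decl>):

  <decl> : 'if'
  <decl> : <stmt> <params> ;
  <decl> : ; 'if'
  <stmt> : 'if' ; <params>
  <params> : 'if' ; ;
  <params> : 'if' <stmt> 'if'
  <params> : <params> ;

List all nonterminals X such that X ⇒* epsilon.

No nonterminal has an empty production or an RHS whose symbols are all nullable.

{ } (none)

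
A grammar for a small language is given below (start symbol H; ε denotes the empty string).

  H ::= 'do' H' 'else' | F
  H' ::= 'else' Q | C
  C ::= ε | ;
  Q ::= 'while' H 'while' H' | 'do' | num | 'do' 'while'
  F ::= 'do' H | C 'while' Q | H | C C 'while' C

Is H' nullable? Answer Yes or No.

H' ::= C and each of C is nullable, so H' ⇒* ε.

Yes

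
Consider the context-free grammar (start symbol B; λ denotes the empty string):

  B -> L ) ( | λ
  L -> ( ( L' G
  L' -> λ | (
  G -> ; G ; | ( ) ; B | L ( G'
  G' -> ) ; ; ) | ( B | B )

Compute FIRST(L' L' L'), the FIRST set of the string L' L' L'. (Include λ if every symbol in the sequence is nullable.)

{ (, λ }

Add FIRST(L')\{λ} = { ( }; L' is nullable, continue.
Add FIRST(L')\{λ} = { ( }; L' is nullable, continue.
Add FIRST(L')\{λ} = { ( }; L' is nullable, continue.
Every symbol is nullable, so include λ.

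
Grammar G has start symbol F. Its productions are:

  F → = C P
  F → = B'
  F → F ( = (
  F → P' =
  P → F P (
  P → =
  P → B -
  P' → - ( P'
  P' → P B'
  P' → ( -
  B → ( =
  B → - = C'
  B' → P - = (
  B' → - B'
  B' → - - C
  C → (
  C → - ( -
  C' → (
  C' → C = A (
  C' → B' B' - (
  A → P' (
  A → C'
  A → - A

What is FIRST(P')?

P' → - ( P' contributes {-}.
From P' → P B': add FIRST(P) = { (, -, = }.
P' → ( - contributes {(}.
Union: FIRST(P') = { (, -, = }.

{ (, -, = }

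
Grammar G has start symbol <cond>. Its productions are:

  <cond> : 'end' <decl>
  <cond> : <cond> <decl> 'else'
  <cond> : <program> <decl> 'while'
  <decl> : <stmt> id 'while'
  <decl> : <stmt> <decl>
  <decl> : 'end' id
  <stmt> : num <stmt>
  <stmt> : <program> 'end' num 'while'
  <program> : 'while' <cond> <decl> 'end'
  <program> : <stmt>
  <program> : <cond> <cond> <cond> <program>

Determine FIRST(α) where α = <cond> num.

{ 'end', 'while', num }

Add FIRST(<cond>) = { 'end', 'while', num }; <cond> is not nullable, stop.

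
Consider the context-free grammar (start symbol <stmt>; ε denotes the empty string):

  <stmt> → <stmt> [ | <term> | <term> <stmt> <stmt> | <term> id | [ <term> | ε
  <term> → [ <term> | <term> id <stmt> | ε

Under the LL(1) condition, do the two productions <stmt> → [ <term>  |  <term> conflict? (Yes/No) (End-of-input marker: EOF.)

Yes

FIRST([ <term>) = { [ } and FIRST(<term>) = { [, id, ε }.
Both contain [, so the two alternatives are not disjoint — LL(1) conflict.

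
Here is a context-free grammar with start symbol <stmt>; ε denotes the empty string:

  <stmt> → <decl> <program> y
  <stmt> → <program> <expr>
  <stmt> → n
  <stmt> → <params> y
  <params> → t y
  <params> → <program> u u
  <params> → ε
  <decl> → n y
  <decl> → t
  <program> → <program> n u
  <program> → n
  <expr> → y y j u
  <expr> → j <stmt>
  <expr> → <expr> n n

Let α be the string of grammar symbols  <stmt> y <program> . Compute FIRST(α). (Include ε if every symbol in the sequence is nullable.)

Add FIRST(<stmt>) = { n, t, y }; <stmt> is not nullable, stop.

{ n, t, y }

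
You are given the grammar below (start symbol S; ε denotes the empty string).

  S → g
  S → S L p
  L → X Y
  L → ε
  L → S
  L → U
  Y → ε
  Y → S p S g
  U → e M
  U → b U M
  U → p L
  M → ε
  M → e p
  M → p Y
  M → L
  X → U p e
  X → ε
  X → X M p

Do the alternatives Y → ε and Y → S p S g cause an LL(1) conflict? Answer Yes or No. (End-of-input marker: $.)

FIRST(ε) = { ε } and FIRST(S p S g) = { g }.
The first alternative is nullable and FOLLOW(Y) = { b, e, g, p } shares g with FIRST of the second — conflict.

Yes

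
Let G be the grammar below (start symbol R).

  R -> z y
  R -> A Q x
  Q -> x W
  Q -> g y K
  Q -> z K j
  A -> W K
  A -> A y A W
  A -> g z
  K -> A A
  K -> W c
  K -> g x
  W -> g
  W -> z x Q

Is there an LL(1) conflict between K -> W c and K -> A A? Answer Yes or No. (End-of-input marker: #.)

Yes

FIRST(W c) = { g, z } and FIRST(A A) = { g, z }.
Both contain g, so the two alternatives are not disjoint — LL(1) conflict.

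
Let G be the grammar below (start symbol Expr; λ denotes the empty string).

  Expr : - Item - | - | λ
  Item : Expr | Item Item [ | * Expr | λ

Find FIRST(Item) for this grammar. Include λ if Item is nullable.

From Item : Expr: add FIRST(Expr) = { -, λ } (including λ since Expr is nullable).
From Item : Item Item [: Item, Item nullable, take FIRST(Item) ∪ FIRST(Item) ∪ {[} = { *, -, [ }.
Item : * Expr contributes {*}.
Item : λ contributes λ.
Union: FIRST(Item) = { *, -, [, λ }.

{ *, -, [, λ }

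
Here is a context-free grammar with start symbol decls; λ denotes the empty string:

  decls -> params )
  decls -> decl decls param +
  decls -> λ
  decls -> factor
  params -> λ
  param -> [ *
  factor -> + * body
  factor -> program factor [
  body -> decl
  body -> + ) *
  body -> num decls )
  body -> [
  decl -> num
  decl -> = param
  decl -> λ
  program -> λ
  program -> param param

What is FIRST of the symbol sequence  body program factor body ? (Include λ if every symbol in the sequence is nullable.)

Add FIRST(body)\{λ} = { +, =, [, num }; body is nullable, continue.
Add FIRST(program)\{λ} = { [ }; program is nullable, continue.
Add FIRST(factor) = { +, [ }; factor is not nullable, stop.

{ +, =, [, num }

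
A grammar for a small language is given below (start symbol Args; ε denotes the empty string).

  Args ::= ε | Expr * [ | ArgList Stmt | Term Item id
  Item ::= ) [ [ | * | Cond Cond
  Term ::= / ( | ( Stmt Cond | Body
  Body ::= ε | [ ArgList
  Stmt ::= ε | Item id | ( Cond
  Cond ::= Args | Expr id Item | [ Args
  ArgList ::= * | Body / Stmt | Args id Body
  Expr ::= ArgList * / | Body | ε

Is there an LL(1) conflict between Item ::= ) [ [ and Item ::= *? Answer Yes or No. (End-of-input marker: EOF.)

FIRST() [ [) = { ) } and FIRST(*) = { * }.
The FIRST sets are disjoint and neither alternative is nullable — no conflict.

No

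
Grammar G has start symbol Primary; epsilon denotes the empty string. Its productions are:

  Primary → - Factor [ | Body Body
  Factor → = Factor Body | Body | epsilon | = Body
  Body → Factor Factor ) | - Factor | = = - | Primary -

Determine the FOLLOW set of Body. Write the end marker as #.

{ #, ), -, =, [ }

In Primary → Body Body: add FIRST(Body) = { ), -, = }.
In Primary → Body Body: Body is at the end, add FOLLOW(Primary) = { #, - }.
In Factor → = Factor Body: Body is at the end, add FOLLOW(Factor) = { #, ), -, =, [ }.
In Factor → Body: Body is at the end, add FOLLOW(Factor) = { #, ), -, =, [ }.
In Factor → = Body: Body is at the end, add FOLLOW(Factor) = { #, ), -, =, [ }.
Union: FOLLOW(Body) = { #, ), -, =, [ }.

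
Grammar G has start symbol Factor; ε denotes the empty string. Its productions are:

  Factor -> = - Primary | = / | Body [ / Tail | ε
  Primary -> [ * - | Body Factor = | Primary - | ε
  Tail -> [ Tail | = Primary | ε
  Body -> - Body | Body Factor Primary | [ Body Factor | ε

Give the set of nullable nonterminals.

Directly nullable (have an ε-production): Factor, Primary, Tail, Body.

{ Body, Factor, Primary, Tail }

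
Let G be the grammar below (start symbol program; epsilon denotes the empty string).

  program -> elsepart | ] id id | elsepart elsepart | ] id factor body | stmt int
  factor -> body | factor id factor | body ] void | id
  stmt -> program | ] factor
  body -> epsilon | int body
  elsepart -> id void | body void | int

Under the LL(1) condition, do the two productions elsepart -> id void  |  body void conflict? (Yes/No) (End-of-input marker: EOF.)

No

FIRST(id void) = { id } and FIRST(body void) = { int, void }.
The FIRST sets are disjoint and neither alternative is nullable — no conflict.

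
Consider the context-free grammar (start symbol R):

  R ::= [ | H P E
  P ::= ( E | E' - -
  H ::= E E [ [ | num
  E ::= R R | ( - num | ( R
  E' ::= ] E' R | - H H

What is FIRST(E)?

{ (, [, num }

From E ::= R R: add FIRST(R) = { (, [, num }.
E ::= ( - num contributes {(}.
E ::= ( R contributes {(}.
Union: FIRST(E) = { (, [, num }.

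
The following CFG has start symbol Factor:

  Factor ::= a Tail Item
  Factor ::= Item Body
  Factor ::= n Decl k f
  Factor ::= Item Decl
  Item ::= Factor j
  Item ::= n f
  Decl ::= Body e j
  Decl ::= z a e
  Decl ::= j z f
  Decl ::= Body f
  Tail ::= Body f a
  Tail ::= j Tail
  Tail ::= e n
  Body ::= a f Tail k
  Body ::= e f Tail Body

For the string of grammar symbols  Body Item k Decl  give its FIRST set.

Add FIRST(Body) = { a, e }; Body is not nullable, stop.

{ a, e }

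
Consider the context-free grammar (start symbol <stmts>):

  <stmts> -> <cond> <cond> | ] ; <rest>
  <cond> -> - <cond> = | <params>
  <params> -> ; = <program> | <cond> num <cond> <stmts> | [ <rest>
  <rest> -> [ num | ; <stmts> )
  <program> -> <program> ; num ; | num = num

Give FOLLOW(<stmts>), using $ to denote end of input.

<stmts> is the start symbol, so $ ∈ FOLLOW(<stmts>).
In <params> -> <cond> num <cond> <stmts>: <stmts> is at the end, add FOLLOW(<params>) = { $, ), -, ;, =, [, ], num }.
In <rest> -> ; <stmts> ): add FIRST()) = { ) }.
Union: FOLLOW(<stmts>) = { $, ), -, ;, =, [, ], num }.

{ $, ), -, ;, =, [, ], num }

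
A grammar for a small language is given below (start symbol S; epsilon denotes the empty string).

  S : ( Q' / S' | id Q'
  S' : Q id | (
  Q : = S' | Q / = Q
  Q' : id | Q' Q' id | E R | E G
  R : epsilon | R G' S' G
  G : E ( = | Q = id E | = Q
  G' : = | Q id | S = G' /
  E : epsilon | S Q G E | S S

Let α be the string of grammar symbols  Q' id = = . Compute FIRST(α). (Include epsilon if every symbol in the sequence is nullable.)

{ (, =, id }

Add FIRST(Q')\{epsilon} = { (, =, id }; Q' is nullable, continue.
id is a terminal; add {id} and stop.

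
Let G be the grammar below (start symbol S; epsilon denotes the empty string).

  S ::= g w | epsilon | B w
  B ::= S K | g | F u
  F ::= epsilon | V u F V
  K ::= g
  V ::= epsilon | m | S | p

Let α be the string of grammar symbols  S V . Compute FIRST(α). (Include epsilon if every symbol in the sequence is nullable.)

{ g, m, p, u, epsilon }

Add FIRST(S)\{epsilon} = { g, m, p, u }; S is nullable, continue.
Add FIRST(V)\{epsilon} = { g, m, p, u }; V is nullable, continue.
Every symbol is nullable, so include epsilon.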